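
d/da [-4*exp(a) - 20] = -4*exp(a)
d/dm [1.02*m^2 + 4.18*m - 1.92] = 2.04*m + 4.18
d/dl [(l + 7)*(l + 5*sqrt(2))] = 2*l + 7 + 5*sqrt(2)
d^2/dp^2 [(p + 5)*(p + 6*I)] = 2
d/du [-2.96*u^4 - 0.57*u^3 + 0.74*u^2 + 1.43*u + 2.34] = -11.84*u^3 - 1.71*u^2 + 1.48*u + 1.43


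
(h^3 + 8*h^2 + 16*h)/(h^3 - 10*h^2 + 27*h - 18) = h*(h^2 + 8*h + 16)/(h^3 - 10*h^2 + 27*h - 18)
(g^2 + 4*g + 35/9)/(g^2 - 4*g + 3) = (g^2 + 4*g + 35/9)/(g^2 - 4*g + 3)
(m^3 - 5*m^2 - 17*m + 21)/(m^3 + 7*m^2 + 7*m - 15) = (m - 7)/(m + 5)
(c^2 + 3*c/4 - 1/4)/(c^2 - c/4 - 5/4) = (4*c - 1)/(4*c - 5)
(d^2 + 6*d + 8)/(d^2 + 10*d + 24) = (d + 2)/(d + 6)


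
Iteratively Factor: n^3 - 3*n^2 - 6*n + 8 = (n - 1)*(n^2 - 2*n - 8) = (n - 1)*(n + 2)*(n - 4)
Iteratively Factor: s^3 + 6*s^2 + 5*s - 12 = (s + 4)*(s^2 + 2*s - 3) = (s - 1)*(s + 4)*(s + 3)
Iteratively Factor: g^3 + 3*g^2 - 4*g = (g - 1)*(g^2 + 4*g) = (g - 1)*(g + 4)*(g)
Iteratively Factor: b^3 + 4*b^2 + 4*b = (b)*(b^2 + 4*b + 4) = b*(b + 2)*(b + 2)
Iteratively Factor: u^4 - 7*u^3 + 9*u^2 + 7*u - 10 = (u + 1)*(u^3 - 8*u^2 + 17*u - 10) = (u - 1)*(u + 1)*(u^2 - 7*u + 10) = (u - 5)*(u - 1)*(u + 1)*(u - 2)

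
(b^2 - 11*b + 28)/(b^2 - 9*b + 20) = (b - 7)/(b - 5)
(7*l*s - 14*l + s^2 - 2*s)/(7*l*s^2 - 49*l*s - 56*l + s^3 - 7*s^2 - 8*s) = (s - 2)/(s^2 - 7*s - 8)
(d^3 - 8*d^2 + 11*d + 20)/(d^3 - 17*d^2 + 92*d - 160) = (d + 1)/(d - 8)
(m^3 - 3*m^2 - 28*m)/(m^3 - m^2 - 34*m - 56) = m/(m + 2)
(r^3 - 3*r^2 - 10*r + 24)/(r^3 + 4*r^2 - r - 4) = (r^3 - 3*r^2 - 10*r + 24)/(r^3 + 4*r^2 - r - 4)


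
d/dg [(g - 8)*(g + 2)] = 2*g - 6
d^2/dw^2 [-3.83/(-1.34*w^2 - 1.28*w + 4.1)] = (-13.754296*w^2 - 13.138432*w + 3.83*(2.68*w + 1.28)*(5.36*w + 2.56) + 42.08404)/(1.34*w^2 + 1.28*w - 4.1)^3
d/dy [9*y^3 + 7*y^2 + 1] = y*(27*y + 14)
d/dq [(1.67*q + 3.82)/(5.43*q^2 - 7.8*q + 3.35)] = (-9.0681*q^2 - 41.4852*q + 35.3905)/(29.4849*q^4 - 84.708*q^3 + 97.221*q^2 - 52.26*q + 11.2225)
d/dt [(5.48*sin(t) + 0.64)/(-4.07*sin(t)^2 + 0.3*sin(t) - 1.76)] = (22.3036*sin(t)^2 + 5.2096*sin(t) - 9.8368)*cos(t)/(16.5649*sin(t)^4 - 2.442*sin(t)^3 + 14.4164*sin(t)^2 - 1.056*sin(t) + 3.0976)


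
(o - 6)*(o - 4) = o^2 - 10*o + 24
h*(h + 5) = h^2 + 5*h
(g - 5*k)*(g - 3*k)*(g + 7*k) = g^3 - g^2*k - 41*g*k^2 + 105*k^3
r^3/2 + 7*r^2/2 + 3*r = r*(r/2 + 1/2)*(r + 6)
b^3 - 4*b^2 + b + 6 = (b - 3)*(b - 2)*(b + 1)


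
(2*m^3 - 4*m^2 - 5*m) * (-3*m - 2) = -6*m^4 + 8*m^3 + 23*m^2 + 10*m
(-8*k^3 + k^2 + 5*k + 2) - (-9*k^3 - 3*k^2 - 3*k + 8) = k^3 + 4*k^2 + 8*k - 6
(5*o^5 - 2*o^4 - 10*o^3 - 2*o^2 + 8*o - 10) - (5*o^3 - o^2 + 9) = 5*o^5 - 2*o^4 - 15*o^3 - o^2 + 8*o - 19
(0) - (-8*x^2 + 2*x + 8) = 8*x^2 - 2*x - 8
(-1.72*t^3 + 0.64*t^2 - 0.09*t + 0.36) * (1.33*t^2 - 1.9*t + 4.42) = -2.2876*t^5 + 4.1192*t^4 - 8.9381*t^3 + 3.4786*t^2 - 1.0818*t + 1.5912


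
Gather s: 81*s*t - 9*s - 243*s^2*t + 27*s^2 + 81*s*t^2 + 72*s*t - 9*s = s^2*(27 - 243*t) + s*(81*t^2 + 153*t - 18)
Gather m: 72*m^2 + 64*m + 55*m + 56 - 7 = 72*m^2 + 119*m + 49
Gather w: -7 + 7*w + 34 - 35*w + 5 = 32 - 28*w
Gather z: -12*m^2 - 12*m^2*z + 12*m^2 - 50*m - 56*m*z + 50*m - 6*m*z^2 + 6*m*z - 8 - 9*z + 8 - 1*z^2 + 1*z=z^2*(-6*m - 1) + z*(-12*m^2 - 50*m - 8)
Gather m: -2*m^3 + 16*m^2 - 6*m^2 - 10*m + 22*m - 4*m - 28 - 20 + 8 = -2*m^3 + 10*m^2 + 8*m - 40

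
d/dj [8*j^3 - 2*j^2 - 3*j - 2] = 24*j^2 - 4*j - 3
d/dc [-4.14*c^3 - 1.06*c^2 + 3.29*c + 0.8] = -12.42*c^2 - 2.12*c + 3.29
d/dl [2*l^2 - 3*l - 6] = 4*l - 3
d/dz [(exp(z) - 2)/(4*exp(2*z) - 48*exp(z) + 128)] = (-2*(exp(z) - 6)*(exp(z) - 2) + exp(2*z) - 12*exp(z) + 32)*exp(z)/(4*(exp(2*z) - 12*exp(z) + 32)^2)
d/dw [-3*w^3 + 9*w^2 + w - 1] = -9*w^2 + 18*w + 1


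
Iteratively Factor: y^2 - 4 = (y - 2)*(y + 2)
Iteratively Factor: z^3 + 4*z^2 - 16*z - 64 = (z + 4)*(z^2 - 16) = (z + 4)^2*(z - 4)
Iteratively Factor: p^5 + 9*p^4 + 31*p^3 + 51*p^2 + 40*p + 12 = (p + 1)*(p^4 + 8*p^3 + 23*p^2 + 28*p + 12) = (p + 1)*(p + 3)*(p^3 + 5*p^2 + 8*p + 4) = (p + 1)*(p + 2)*(p + 3)*(p^2 + 3*p + 2) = (p + 1)*(p + 2)^2*(p + 3)*(p + 1)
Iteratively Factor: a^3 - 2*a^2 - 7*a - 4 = (a + 1)*(a^2 - 3*a - 4) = (a + 1)^2*(a - 4)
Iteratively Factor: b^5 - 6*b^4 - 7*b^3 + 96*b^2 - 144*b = (b - 3)*(b^4 - 3*b^3 - 16*b^2 + 48*b) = (b - 3)^2*(b^3 - 16*b) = (b - 3)^2*(b + 4)*(b^2 - 4*b) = (b - 4)*(b - 3)^2*(b + 4)*(b)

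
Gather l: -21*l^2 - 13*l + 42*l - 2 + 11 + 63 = -21*l^2 + 29*l + 72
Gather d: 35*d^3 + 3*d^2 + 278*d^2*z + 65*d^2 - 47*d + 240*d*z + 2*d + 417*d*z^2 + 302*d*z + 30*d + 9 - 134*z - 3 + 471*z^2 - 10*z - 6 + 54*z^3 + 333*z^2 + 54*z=35*d^3 + d^2*(278*z + 68) + d*(417*z^2 + 542*z - 15) + 54*z^3 + 804*z^2 - 90*z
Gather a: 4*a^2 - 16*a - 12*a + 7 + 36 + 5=4*a^2 - 28*a + 48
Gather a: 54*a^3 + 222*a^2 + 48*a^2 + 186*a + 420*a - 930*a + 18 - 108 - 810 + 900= 54*a^3 + 270*a^2 - 324*a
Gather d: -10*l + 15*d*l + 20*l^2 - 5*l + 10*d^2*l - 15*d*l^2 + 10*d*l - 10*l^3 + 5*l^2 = 10*d^2*l + d*(-15*l^2 + 25*l) - 10*l^3 + 25*l^2 - 15*l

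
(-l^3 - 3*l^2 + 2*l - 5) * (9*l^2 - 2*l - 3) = -9*l^5 - 25*l^4 + 27*l^3 - 40*l^2 + 4*l + 15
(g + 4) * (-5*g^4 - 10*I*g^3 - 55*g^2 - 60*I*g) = -5*g^5 - 20*g^4 - 10*I*g^4 - 55*g^3 - 40*I*g^3 - 220*g^2 - 60*I*g^2 - 240*I*g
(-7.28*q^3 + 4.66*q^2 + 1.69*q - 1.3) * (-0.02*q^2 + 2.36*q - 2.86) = 0.1456*q^5 - 17.274*q^4 + 31.7846*q^3 - 9.3132*q^2 - 7.9014*q + 3.718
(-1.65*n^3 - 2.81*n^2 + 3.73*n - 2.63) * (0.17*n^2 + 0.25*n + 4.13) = -0.2805*n^5 - 0.8902*n^4 - 6.8829*n^3 - 11.1199*n^2 + 14.7474*n - 10.8619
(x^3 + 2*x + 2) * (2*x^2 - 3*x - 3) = 2*x^5 - 3*x^4 + x^3 - 2*x^2 - 12*x - 6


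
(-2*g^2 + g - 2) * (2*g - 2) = -4*g^3 + 6*g^2 - 6*g + 4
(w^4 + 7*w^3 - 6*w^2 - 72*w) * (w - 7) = w^5 - 55*w^3 - 30*w^2 + 504*w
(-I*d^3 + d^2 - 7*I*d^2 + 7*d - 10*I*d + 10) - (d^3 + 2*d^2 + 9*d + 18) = -d^3 - I*d^3 - d^2 - 7*I*d^2 - 2*d - 10*I*d - 8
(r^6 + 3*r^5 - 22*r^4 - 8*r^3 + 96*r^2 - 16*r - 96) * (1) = r^6 + 3*r^5 - 22*r^4 - 8*r^3 + 96*r^2 - 16*r - 96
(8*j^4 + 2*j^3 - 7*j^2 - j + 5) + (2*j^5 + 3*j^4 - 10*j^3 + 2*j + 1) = 2*j^5 + 11*j^4 - 8*j^3 - 7*j^2 + j + 6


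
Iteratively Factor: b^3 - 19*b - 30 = (b + 3)*(b^2 - 3*b - 10) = (b + 2)*(b + 3)*(b - 5)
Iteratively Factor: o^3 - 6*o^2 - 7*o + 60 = (o + 3)*(o^2 - 9*o + 20) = (o - 5)*(o + 3)*(o - 4)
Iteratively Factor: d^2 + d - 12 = (d + 4)*(d - 3)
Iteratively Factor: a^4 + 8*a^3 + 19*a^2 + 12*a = (a + 4)*(a^3 + 4*a^2 + 3*a) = (a + 3)*(a + 4)*(a^2 + a) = (a + 1)*(a + 3)*(a + 4)*(a)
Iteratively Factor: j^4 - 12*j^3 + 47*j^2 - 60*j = (j - 4)*(j^3 - 8*j^2 + 15*j) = j*(j - 4)*(j^2 - 8*j + 15) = j*(j - 5)*(j - 4)*(j - 3)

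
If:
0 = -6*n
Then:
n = 0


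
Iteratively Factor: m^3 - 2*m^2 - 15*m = (m)*(m^2 - 2*m - 15) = m*(m + 3)*(m - 5)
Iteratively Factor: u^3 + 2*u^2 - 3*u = (u - 1)*(u^2 + 3*u) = u*(u - 1)*(u + 3)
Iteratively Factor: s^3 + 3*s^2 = (s + 3)*(s^2) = s*(s + 3)*(s)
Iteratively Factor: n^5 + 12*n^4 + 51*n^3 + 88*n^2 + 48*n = (n + 4)*(n^4 + 8*n^3 + 19*n^2 + 12*n) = (n + 4)^2*(n^3 + 4*n^2 + 3*n) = (n + 3)*(n + 4)^2*(n^2 + n) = n*(n + 3)*(n + 4)^2*(n + 1)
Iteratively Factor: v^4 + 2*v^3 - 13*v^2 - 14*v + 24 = (v + 2)*(v^3 - 13*v + 12) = (v - 1)*(v + 2)*(v^2 + v - 12) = (v - 3)*(v - 1)*(v + 2)*(v + 4)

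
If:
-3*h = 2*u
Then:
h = -2*u/3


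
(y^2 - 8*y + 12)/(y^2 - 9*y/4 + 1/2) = 4*(y - 6)/(4*y - 1)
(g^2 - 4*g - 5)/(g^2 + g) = (g - 5)/g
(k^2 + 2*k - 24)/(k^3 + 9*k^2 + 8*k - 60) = (k - 4)/(k^2 + 3*k - 10)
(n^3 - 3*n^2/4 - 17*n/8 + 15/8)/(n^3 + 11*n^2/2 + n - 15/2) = (n - 5/4)/(n + 5)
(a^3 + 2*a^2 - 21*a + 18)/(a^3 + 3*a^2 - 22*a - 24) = (a^2 - 4*a + 3)/(a^2 - 3*a - 4)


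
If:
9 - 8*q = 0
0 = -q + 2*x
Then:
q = 9/8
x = 9/16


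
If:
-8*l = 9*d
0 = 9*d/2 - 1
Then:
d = 2/9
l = -1/4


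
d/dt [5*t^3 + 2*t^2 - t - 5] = 15*t^2 + 4*t - 1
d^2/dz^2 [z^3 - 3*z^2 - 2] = 6*z - 6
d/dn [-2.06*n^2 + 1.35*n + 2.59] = 1.35 - 4.12*n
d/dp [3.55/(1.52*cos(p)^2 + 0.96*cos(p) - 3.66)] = (10.792*cos(p) + 3.408)*sin(p)/(1.52*cos(p)^2 + 0.96*cos(p) - 3.66)^2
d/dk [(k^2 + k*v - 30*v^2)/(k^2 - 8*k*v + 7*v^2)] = v*(-9*k^2 + 74*k*v - 233*v^2)/(k^4 - 16*k^3*v + 78*k^2*v^2 - 112*k*v^3 + 49*v^4)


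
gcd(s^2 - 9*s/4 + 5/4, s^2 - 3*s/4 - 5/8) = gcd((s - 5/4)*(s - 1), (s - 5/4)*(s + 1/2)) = s - 5/4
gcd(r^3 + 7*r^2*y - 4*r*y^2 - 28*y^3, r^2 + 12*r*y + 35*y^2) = r + 7*y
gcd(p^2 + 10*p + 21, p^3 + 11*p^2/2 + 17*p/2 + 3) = p + 3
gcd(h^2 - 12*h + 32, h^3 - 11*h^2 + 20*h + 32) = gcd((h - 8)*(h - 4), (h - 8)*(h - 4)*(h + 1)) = h^2 - 12*h + 32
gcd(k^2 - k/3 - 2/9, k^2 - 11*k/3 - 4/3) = k + 1/3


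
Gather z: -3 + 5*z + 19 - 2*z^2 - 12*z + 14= -2*z^2 - 7*z + 30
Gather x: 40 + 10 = 50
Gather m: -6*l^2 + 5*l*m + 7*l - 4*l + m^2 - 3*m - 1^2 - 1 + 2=-6*l^2 + 3*l + m^2 + m*(5*l - 3)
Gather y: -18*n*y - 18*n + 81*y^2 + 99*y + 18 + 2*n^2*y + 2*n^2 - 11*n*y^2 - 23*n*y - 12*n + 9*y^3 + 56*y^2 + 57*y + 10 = 2*n^2 - 30*n + 9*y^3 + y^2*(137 - 11*n) + y*(2*n^2 - 41*n + 156) + 28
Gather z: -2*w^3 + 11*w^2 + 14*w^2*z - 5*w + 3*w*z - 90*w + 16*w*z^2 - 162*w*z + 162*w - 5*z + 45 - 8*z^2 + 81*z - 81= -2*w^3 + 11*w^2 + 67*w + z^2*(16*w - 8) + z*(14*w^2 - 159*w + 76) - 36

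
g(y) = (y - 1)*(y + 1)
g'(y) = 2*y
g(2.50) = 5.25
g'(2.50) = 5.00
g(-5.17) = 25.73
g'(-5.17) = -10.34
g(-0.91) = -0.17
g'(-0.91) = -1.82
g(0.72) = -0.48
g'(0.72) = 1.44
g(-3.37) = 10.36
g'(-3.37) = -6.74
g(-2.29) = 4.24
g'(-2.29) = -4.58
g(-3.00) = 8.00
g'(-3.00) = -6.00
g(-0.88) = -0.23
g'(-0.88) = -1.76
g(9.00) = 80.00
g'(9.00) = 18.00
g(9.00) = 80.00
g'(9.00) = 18.00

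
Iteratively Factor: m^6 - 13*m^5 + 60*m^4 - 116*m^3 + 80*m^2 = (m)*(m^5 - 13*m^4 + 60*m^3 - 116*m^2 + 80*m) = m*(m - 5)*(m^4 - 8*m^3 + 20*m^2 - 16*m) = m*(m - 5)*(m - 2)*(m^3 - 6*m^2 + 8*m) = m*(m - 5)*(m - 4)*(m - 2)*(m^2 - 2*m) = m^2*(m - 5)*(m - 4)*(m - 2)*(m - 2)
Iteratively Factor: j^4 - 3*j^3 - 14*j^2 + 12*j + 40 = (j - 5)*(j^3 + 2*j^2 - 4*j - 8) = (j - 5)*(j + 2)*(j^2 - 4) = (j - 5)*(j + 2)^2*(j - 2)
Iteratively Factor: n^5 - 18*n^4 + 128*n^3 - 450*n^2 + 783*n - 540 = (n - 3)*(n^4 - 15*n^3 + 83*n^2 - 201*n + 180) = (n - 4)*(n - 3)*(n^3 - 11*n^2 + 39*n - 45) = (n - 4)*(n - 3)^2*(n^2 - 8*n + 15) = (n - 4)*(n - 3)^3*(n - 5)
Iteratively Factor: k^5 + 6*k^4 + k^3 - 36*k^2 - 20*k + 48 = (k - 2)*(k^4 + 8*k^3 + 17*k^2 - 2*k - 24) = (k - 2)*(k + 3)*(k^3 + 5*k^2 + 2*k - 8) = (k - 2)*(k + 3)*(k + 4)*(k^2 + k - 2) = (k - 2)*(k - 1)*(k + 3)*(k + 4)*(k + 2)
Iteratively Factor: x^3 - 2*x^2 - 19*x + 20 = (x - 1)*(x^2 - x - 20) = (x - 1)*(x + 4)*(x - 5)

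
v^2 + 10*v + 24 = (v + 4)*(v + 6)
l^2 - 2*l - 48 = (l - 8)*(l + 6)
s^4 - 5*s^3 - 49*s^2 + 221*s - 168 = (s - 8)*(s - 3)*(s - 1)*(s + 7)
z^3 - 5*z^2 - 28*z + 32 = (z - 8)*(z - 1)*(z + 4)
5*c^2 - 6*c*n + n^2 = (-5*c + n)*(-c + n)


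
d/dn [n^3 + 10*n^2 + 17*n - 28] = 3*n^2 + 20*n + 17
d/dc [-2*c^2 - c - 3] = -4*c - 1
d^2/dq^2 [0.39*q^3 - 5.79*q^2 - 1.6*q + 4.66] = 2.34*q - 11.58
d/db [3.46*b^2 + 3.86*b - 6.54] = 6.92*b + 3.86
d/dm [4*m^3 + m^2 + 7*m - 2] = 12*m^2 + 2*m + 7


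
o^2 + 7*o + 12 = (o + 3)*(o + 4)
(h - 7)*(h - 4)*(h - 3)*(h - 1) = h^4 - 15*h^3 + 75*h^2 - 145*h + 84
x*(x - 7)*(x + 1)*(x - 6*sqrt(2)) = x^4 - 6*sqrt(2)*x^3 - 6*x^3 - 7*x^2 + 36*sqrt(2)*x^2 + 42*sqrt(2)*x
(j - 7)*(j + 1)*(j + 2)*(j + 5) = j^4 + j^3 - 39*j^2 - 109*j - 70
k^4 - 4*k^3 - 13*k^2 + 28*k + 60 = (k - 5)*(k - 3)*(k + 2)^2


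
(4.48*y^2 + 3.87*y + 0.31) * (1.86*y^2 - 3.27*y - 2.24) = 8.3328*y^4 - 7.4514*y^3 - 22.1135*y^2 - 9.6825*y - 0.6944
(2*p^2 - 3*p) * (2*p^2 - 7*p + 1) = 4*p^4 - 20*p^3 + 23*p^2 - 3*p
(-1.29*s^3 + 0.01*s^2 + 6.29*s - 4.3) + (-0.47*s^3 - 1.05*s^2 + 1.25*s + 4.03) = -1.76*s^3 - 1.04*s^2 + 7.54*s - 0.27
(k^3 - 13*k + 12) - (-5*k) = k^3 - 8*k + 12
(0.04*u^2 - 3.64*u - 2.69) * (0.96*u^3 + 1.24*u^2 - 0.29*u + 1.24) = 0.0384*u^5 - 3.4448*u^4 - 7.1076*u^3 - 2.2304*u^2 - 3.7335*u - 3.3356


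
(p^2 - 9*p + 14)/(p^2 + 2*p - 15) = (p^2 - 9*p + 14)/(p^2 + 2*p - 15)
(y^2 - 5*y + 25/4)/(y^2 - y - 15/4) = (2*y - 5)/(2*y + 3)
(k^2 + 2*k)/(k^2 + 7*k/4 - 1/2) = 4*k/(4*k - 1)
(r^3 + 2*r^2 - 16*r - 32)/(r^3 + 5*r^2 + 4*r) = (r^2 - 2*r - 8)/(r*(r + 1))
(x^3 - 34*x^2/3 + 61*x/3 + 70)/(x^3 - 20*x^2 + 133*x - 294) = (x + 5/3)/(x - 7)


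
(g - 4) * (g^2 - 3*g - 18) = g^3 - 7*g^2 - 6*g + 72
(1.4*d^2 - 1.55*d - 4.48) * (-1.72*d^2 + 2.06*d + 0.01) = -2.408*d^4 + 5.55*d^3 + 4.5266*d^2 - 9.2443*d - 0.0448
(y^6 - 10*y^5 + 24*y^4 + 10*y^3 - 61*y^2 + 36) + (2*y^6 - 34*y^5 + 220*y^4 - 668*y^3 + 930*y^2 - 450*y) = 3*y^6 - 44*y^5 + 244*y^4 - 658*y^3 + 869*y^2 - 450*y + 36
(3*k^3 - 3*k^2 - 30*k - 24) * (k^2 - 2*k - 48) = 3*k^5 - 9*k^4 - 168*k^3 + 180*k^2 + 1488*k + 1152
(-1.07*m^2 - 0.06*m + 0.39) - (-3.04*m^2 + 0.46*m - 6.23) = 1.97*m^2 - 0.52*m + 6.62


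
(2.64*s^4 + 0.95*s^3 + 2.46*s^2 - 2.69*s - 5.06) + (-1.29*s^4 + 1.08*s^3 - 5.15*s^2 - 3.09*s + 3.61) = 1.35*s^4 + 2.03*s^3 - 2.69*s^2 - 5.78*s - 1.45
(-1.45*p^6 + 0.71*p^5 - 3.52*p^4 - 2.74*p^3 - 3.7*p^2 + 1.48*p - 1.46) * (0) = 0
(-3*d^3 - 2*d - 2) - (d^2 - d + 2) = -3*d^3 - d^2 - d - 4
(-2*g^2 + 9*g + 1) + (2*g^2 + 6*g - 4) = 15*g - 3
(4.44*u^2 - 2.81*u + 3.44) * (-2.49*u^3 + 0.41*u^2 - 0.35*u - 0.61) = -11.0556*u^5 + 8.8173*u^4 - 11.2717*u^3 - 0.3145*u^2 + 0.5101*u - 2.0984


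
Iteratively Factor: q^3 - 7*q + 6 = (q + 3)*(q^2 - 3*q + 2) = (q - 2)*(q + 3)*(q - 1)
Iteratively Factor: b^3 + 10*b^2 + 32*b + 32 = (b + 4)*(b^2 + 6*b + 8) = (b + 4)^2*(b + 2)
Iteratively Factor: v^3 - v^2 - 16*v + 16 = (v - 1)*(v^2 - 16) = (v - 1)*(v + 4)*(v - 4)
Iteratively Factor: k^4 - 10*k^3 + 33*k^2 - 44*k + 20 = (k - 5)*(k^3 - 5*k^2 + 8*k - 4) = (k - 5)*(k - 1)*(k^2 - 4*k + 4) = (k - 5)*(k - 2)*(k - 1)*(k - 2)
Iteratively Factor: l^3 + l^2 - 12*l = (l + 4)*(l^2 - 3*l) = (l - 3)*(l + 4)*(l)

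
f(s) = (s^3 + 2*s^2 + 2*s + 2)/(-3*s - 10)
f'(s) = (3*s^2 + 4*s + 2)/(-3*s - 10) + 3*(s^3 + 2*s^2 + 2*s + 2)/(-3*s - 10)^2 = 2*(-3*s^3 - 18*s^2 - 20*s - 7)/(9*s^2 + 60*s + 100)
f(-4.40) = -16.64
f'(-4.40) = -2.33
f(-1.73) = 0.14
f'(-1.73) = -0.93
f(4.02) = -4.87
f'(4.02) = -2.36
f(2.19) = -1.60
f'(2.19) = -1.23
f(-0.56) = -0.16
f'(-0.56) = -0.03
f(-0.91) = -0.15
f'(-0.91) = -0.05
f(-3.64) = -29.36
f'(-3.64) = -66.18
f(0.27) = -0.25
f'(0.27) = -0.24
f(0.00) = -0.20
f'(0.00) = -0.14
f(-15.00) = -84.37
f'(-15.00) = 10.40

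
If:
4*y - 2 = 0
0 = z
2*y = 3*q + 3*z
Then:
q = 1/3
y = 1/2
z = 0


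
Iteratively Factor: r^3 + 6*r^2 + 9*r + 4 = (r + 1)*(r^2 + 5*r + 4) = (r + 1)*(r + 4)*(r + 1)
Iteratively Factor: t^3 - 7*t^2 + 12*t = (t - 3)*(t^2 - 4*t) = (t - 4)*(t - 3)*(t)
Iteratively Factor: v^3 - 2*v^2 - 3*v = (v + 1)*(v^2 - 3*v) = (v - 3)*(v + 1)*(v)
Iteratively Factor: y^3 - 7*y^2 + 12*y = (y - 3)*(y^2 - 4*y) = y*(y - 3)*(y - 4)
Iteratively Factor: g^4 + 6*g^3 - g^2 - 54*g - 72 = (g + 3)*(g^3 + 3*g^2 - 10*g - 24) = (g - 3)*(g + 3)*(g^2 + 6*g + 8) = (g - 3)*(g + 3)*(g + 4)*(g + 2)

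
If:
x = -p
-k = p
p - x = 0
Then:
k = 0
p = 0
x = 0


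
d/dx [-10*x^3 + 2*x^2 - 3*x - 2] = -30*x^2 + 4*x - 3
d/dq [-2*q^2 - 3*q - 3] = -4*q - 3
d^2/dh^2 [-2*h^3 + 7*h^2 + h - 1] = 14 - 12*h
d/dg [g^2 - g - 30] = 2*g - 1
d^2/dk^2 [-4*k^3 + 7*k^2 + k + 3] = 14 - 24*k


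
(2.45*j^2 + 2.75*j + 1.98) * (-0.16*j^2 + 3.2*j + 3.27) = -0.392*j^4 + 7.4*j^3 + 16.4947*j^2 + 15.3285*j + 6.4746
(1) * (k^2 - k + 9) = k^2 - k + 9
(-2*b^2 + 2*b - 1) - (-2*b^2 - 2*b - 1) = 4*b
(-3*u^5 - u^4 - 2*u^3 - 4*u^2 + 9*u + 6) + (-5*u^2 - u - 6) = -3*u^5 - u^4 - 2*u^3 - 9*u^2 + 8*u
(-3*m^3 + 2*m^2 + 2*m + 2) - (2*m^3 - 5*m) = -5*m^3 + 2*m^2 + 7*m + 2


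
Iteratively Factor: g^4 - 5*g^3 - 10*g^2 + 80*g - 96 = (g + 4)*(g^3 - 9*g^2 + 26*g - 24) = (g - 3)*(g + 4)*(g^2 - 6*g + 8) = (g - 3)*(g - 2)*(g + 4)*(g - 4)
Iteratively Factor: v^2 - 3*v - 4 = (v - 4)*(v + 1)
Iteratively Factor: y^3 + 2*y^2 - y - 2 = (y + 1)*(y^2 + y - 2) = (y - 1)*(y + 1)*(y + 2)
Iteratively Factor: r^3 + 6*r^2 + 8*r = (r + 4)*(r^2 + 2*r) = (r + 2)*(r + 4)*(r)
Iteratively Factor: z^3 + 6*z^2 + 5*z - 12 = (z + 4)*(z^2 + 2*z - 3) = (z - 1)*(z + 4)*(z + 3)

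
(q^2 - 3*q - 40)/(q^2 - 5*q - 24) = (q + 5)/(q + 3)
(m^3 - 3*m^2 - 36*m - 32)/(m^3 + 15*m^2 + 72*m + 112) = (m^2 - 7*m - 8)/(m^2 + 11*m + 28)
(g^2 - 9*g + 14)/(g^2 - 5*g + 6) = (g - 7)/(g - 3)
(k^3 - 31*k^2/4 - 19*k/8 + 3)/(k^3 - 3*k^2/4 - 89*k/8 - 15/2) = (2*k^2 - 17*k + 8)/(2*k^2 - 3*k - 20)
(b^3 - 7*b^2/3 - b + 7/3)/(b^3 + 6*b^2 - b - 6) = (b - 7/3)/(b + 6)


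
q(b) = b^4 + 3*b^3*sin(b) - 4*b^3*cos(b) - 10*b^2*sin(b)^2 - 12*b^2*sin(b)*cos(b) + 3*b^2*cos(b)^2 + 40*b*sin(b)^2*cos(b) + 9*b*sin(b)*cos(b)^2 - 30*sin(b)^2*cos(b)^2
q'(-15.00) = 888.36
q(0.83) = 0.54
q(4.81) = -24.06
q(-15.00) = 45293.72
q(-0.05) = -0.05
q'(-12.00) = -18341.54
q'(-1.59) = -24.05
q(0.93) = 0.95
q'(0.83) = 5.42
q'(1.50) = -17.57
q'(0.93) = 2.46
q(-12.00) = 22733.70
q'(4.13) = -275.58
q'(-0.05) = 1.97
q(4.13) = -7.18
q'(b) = 4*b^3*sin(b) + 3*b^3*cos(b) + 4*b^3 + 12*b^2*sin(b)^2 - 26*b^2*sin(b)*cos(b) + 9*b^2*sin(b) - 12*b^2*cos(b)^2 - 12*b^2*cos(b) - 40*b*sin(b)^3 - 18*b*sin(b)^2*cos(b) - 20*b*sin(b)^2 + 80*b*sin(b)*cos(b)^2 - 24*b*sin(b)*cos(b) + 9*b*cos(b)^3 + 6*b*cos(b)^2 + 60*sin(b)^3*cos(b) + 40*sin(b)^2*cos(b) - 60*sin(b)*cos(b)^3 + 9*sin(b)*cos(b)^2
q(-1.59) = -6.50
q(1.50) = -5.91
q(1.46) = -5.17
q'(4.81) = 223.03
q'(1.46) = -19.49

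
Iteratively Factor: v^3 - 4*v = (v - 2)*(v^2 + 2*v) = (v - 2)*(v + 2)*(v)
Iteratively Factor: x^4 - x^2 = (x - 1)*(x^3 + x^2) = (x - 1)*(x + 1)*(x^2) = x*(x - 1)*(x + 1)*(x)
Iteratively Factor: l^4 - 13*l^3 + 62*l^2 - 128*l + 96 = (l - 4)*(l^3 - 9*l^2 + 26*l - 24) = (l - 4)*(l - 2)*(l^2 - 7*l + 12) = (l - 4)^2*(l - 2)*(l - 3)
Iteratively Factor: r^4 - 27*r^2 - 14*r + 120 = (r + 3)*(r^3 - 3*r^2 - 18*r + 40) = (r + 3)*(r + 4)*(r^2 - 7*r + 10) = (r - 2)*(r + 3)*(r + 4)*(r - 5)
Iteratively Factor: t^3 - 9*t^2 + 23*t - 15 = (t - 1)*(t^2 - 8*t + 15) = (t - 5)*(t - 1)*(t - 3)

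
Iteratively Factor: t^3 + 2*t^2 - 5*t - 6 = (t + 3)*(t^2 - t - 2) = (t + 1)*(t + 3)*(t - 2)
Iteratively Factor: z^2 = (z)*(z)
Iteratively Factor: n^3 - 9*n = (n - 3)*(n^2 + 3*n) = (n - 3)*(n + 3)*(n)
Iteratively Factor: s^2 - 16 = (s - 4)*(s + 4)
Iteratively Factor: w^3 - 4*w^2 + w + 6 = (w + 1)*(w^2 - 5*w + 6) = (w - 3)*(w + 1)*(w - 2)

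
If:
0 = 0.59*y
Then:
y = 0.00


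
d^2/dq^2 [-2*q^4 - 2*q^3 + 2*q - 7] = 12*q*(-2*q - 1)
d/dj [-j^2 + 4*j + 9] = 4 - 2*j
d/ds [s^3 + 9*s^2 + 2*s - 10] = 3*s^2 + 18*s + 2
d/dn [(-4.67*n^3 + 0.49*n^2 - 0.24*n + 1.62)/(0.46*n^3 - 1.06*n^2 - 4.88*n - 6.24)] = (4.7248*n^4 + 45.8*n^3 + 82.5412*n^2 - 2.6808*n + 9.4032)/(0.2116*n^6 - 0.9752*n^5 - 3.366*n^4 + 4.6048*n^3 + 37.0432*n^2 + 60.9024*n + 38.9376)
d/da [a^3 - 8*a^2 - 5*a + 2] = 3*a^2 - 16*a - 5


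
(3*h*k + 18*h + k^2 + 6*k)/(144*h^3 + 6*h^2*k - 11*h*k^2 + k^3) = (k + 6)/(48*h^2 - 14*h*k + k^2)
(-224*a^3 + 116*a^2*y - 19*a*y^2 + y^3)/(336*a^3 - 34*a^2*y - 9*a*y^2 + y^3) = (-4*a + y)/(6*a + y)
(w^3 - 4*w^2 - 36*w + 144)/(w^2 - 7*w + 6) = (w^2 + 2*w - 24)/(w - 1)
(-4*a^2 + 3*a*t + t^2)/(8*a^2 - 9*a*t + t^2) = (4*a + t)/(-8*a + t)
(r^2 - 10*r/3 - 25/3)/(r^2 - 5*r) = (r + 5/3)/r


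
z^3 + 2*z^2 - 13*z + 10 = (z - 2)*(z - 1)*(z + 5)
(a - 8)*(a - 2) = a^2 - 10*a + 16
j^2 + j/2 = j*(j + 1/2)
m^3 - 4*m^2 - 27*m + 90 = (m - 6)*(m - 3)*(m + 5)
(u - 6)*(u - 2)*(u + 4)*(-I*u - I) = -I*u^4 + 3*I*u^3 + 24*I*u^2 - 28*I*u - 48*I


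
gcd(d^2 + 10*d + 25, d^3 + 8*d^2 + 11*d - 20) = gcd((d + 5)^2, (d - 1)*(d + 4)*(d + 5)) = d + 5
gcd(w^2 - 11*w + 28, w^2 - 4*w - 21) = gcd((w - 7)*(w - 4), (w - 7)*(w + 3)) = w - 7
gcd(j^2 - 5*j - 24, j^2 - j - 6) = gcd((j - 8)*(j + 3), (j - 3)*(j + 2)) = 1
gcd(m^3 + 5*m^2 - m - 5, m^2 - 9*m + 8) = m - 1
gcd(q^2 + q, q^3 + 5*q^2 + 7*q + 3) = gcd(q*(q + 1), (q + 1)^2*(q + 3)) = q + 1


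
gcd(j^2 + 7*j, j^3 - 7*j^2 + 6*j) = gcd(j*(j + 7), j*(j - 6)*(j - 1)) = j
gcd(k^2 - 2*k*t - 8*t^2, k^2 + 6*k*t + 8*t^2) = k + 2*t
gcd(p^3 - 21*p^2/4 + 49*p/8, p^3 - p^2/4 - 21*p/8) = p^2 - 7*p/4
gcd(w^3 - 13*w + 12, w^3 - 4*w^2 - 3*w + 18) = w - 3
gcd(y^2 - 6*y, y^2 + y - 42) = y - 6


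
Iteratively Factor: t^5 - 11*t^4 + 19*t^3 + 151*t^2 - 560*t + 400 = (t - 1)*(t^4 - 10*t^3 + 9*t^2 + 160*t - 400) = (t - 4)*(t - 1)*(t^3 - 6*t^2 - 15*t + 100) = (t - 4)*(t - 1)*(t + 4)*(t^2 - 10*t + 25) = (t - 5)*(t - 4)*(t - 1)*(t + 4)*(t - 5)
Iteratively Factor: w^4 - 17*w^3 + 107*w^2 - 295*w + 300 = (w - 5)*(w^3 - 12*w^2 + 47*w - 60) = (w - 5)*(w - 3)*(w^2 - 9*w + 20) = (w - 5)*(w - 4)*(w - 3)*(w - 5)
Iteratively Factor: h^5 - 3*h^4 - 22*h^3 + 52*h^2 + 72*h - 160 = (h - 2)*(h^4 - h^3 - 24*h^2 + 4*h + 80) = (h - 2)^2*(h^3 + h^2 - 22*h - 40) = (h - 5)*(h - 2)^2*(h^2 + 6*h + 8) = (h - 5)*(h - 2)^2*(h + 2)*(h + 4)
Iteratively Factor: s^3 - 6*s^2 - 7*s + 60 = (s - 4)*(s^2 - 2*s - 15) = (s - 5)*(s - 4)*(s + 3)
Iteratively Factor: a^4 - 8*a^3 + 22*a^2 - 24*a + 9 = (a - 3)*(a^3 - 5*a^2 + 7*a - 3) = (a - 3)*(a - 1)*(a^2 - 4*a + 3) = (a - 3)*(a - 1)^2*(a - 3)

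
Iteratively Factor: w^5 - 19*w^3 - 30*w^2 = (w + 2)*(w^4 - 2*w^3 - 15*w^2) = (w + 2)*(w + 3)*(w^3 - 5*w^2) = w*(w + 2)*(w + 3)*(w^2 - 5*w) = w*(w - 5)*(w + 2)*(w + 3)*(w)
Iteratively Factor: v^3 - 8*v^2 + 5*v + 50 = (v + 2)*(v^2 - 10*v + 25) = (v - 5)*(v + 2)*(v - 5)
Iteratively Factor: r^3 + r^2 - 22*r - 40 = (r + 4)*(r^2 - 3*r - 10) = (r + 2)*(r + 4)*(r - 5)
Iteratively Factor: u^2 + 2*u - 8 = (u + 4)*(u - 2)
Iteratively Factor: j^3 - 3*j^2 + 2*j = (j - 1)*(j^2 - 2*j) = (j - 2)*(j - 1)*(j)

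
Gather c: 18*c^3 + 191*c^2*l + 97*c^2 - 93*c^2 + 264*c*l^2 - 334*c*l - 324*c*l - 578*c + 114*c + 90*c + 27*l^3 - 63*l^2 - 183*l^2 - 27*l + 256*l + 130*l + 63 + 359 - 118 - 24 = 18*c^3 + c^2*(191*l + 4) + c*(264*l^2 - 658*l - 374) + 27*l^3 - 246*l^2 + 359*l + 280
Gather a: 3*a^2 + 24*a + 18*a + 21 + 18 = 3*a^2 + 42*a + 39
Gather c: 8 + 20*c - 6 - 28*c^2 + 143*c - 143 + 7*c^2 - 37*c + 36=-21*c^2 + 126*c - 105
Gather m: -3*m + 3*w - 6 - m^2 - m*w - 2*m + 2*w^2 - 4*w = -m^2 + m*(-w - 5) + 2*w^2 - w - 6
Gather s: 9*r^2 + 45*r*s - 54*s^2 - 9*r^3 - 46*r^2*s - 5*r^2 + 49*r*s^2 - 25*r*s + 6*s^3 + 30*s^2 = -9*r^3 + 4*r^2 + 6*s^3 + s^2*(49*r - 24) + s*(-46*r^2 + 20*r)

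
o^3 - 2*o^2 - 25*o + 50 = (o - 5)*(o - 2)*(o + 5)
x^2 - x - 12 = (x - 4)*(x + 3)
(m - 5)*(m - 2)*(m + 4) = m^3 - 3*m^2 - 18*m + 40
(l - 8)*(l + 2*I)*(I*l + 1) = I*l^3 - l^2 - 8*I*l^2 + 8*l + 2*I*l - 16*I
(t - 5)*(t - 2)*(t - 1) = t^3 - 8*t^2 + 17*t - 10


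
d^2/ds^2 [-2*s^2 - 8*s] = -4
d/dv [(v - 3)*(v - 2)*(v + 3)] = 3*v^2 - 4*v - 9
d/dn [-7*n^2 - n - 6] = -14*n - 1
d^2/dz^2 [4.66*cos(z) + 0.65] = -4.66*cos(z)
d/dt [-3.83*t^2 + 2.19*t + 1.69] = 2.19 - 7.66*t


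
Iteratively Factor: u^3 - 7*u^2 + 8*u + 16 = (u - 4)*(u^2 - 3*u - 4) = (u - 4)^2*(u + 1)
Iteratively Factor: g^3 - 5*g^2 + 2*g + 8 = (g - 2)*(g^2 - 3*g - 4) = (g - 2)*(g + 1)*(g - 4)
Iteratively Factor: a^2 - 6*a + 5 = (a - 5)*(a - 1)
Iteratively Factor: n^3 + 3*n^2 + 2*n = (n)*(n^2 + 3*n + 2) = n*(n + 1)*(n + 2)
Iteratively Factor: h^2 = (h)*(h)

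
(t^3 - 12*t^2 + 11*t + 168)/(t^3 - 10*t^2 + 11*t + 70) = (t^2 - 5*t - 24)/(t^2 - 3*t - 10)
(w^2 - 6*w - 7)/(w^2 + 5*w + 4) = (w - 7)/(w + 4)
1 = 1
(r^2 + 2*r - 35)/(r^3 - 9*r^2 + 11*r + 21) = (r^2 + 2*r - 35)/(r^3 - 9*r^2 + 11*r + 21)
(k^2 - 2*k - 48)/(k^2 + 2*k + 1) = (k^2 - 2*k - 48)/(k^2 + 2*k + 1)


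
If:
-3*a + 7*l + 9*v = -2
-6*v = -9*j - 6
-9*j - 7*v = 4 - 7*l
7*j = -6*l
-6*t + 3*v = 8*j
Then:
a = 737/249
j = -33/83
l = 77/166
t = 243/332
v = 67/166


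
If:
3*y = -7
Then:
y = -7/3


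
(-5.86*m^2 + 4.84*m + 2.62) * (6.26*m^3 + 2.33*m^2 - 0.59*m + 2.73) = -36.6836*m^5 + 16.6446*m^4 + 31.1358*m^3 - 12.7488*m^2 + 11.6674*m + 7.1526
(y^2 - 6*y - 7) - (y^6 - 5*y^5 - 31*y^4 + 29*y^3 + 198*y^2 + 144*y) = -y^6 + 5*y^5 + 31*y^4 - 29*y^3 - 197*y^2 - 150*y - 7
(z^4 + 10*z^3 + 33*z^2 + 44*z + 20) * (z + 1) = z^5 + 11*z^4 + 43*z^3 + 77*z^2 + 64*z + 20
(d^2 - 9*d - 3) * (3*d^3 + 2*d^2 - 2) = 3*d^5 - 25*d^4 - 27*d^3 - 8*d^2 + 18*d + 6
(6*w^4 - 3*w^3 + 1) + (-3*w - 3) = 6*w^4 - 3*w^3 - 3*w - 2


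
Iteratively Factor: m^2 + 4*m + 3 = (m + 1)*(m + 3)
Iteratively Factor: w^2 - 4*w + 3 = (w - 1)*(w - 3)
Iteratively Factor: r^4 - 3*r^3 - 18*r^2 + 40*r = (r - 2)*(r^3 - r^2 - 20*r) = r*(r - 2)*(r^2 - r - 20) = r*(r - 5)*(r - 2)*(r + 4)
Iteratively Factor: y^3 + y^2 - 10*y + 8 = (y - 1)*(y^2 + 2*y - 8) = (y - 2)*(y - 1)*(y + 4)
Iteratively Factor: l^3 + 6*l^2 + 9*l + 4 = (l + 1)*(l^2 + 5*l + 4) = (l + 1)^2*(l + 4)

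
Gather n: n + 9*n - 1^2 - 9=10*n - 10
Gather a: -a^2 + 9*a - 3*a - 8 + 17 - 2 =-a^2 + 6*a + 7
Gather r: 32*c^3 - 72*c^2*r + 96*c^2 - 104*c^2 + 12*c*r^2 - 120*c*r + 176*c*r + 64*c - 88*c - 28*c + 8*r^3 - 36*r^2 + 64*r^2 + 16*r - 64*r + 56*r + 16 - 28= 32*c^3 - 8*c^2 - 52*c + 8*r^3 + r^2*(12*c + 28) + r*(-72*c^2 + 56*c + 8) - 12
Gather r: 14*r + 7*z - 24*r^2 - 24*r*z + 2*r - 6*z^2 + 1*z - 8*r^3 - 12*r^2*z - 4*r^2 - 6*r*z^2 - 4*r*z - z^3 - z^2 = -8*r^3 + r^2*(-12*z - 28) + r*(-6*z^2 - 28*z + 16) - z^3 - 7*z^2 + 8*z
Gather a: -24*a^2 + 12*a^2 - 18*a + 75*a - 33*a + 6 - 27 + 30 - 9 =-12*a^2 + 24*a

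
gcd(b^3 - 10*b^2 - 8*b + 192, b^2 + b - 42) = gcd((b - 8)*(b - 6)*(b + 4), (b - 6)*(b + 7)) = b - 6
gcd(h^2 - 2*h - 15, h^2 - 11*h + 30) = h - 5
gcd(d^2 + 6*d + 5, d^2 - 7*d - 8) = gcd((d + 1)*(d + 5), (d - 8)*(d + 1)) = d + 1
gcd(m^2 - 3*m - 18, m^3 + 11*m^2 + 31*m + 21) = m + 3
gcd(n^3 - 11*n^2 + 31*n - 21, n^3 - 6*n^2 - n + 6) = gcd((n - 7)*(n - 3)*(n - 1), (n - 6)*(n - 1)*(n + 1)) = n - 1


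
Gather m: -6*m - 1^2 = -6*m - 1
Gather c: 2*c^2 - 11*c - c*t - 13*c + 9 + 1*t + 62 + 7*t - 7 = 2*c^2 + c*(-t - 24) + 8*t + 64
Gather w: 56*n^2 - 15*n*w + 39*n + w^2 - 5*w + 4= 56*n^2 + 39*n + w^2 + w*(-15*n - 5) + 4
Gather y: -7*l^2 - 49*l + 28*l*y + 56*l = -7*l^2 + 28*l*y + 7*l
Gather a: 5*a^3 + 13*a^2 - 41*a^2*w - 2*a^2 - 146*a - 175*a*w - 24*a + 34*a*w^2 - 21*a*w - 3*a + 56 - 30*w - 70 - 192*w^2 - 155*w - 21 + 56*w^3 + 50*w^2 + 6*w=5*a^3 + a^2*(11 - 41*w) + a*(34*w^2 - 196*w - 173) + 56*w^3 - 142*w^2 - 179*w - 35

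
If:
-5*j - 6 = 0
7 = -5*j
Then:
No Solution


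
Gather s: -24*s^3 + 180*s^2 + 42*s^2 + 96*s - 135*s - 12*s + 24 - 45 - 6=-24*s^3 + 222*s^2 - 51*s - 27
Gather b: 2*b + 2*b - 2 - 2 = 4*b - 4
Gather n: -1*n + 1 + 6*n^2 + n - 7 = 6*n^2 - 6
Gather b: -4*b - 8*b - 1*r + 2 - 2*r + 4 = -12*b - 3*r + 6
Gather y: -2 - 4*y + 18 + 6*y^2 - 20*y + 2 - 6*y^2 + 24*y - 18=0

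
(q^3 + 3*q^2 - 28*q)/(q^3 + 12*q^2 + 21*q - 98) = q*(q - 4)/(q^2 + 5*q - 14)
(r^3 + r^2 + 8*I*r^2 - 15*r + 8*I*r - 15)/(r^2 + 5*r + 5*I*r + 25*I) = (r^2 + r*(1 + 3*I) + 3*I)/(r + 5)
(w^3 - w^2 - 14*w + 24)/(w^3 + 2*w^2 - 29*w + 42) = (w + 4)/(w + 7)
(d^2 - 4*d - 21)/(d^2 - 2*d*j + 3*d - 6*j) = (d - 7)/(d - 2*j)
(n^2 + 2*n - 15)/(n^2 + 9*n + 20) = (n - 3)/(n + 4)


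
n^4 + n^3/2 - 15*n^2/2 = n^2*(n - 5/2)*(n + 3)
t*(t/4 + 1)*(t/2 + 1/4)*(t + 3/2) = t^4/8 + 3*t^3/4 + 35*t^2/32 + 3*t/8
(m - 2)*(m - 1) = m^2 - 3*m + 2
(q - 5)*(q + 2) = q^2 - 3*q - 10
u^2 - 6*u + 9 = (u - 3)^2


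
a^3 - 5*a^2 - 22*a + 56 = (a - 7)*(a - 2)*(a + 4)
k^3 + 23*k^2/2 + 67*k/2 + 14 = (k + 1/2)*(k + 4)*(k + 7)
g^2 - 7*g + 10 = (g - 5)*(g - 2)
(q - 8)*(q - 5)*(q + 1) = q^3 - 12*q^2 + 27*q + 40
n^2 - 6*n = n*(n - 6)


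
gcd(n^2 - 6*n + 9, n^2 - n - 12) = 1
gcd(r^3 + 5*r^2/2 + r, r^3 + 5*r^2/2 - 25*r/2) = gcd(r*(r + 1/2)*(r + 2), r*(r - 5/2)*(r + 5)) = r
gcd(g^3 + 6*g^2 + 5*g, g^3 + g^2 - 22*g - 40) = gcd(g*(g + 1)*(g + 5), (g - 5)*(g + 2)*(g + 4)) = 1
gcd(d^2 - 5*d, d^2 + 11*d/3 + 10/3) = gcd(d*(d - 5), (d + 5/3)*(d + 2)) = 1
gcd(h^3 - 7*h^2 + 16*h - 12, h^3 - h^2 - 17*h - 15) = 1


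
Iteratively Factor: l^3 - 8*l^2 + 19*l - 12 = (l - 4)*(l^2 - 4*l + 3) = (l - 4)*(l - 1)*(l - 3)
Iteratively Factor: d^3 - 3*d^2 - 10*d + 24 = (d + 3)*(d^2 - 6*d + 8) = (d - 2)*(d + 3)*(d - 4)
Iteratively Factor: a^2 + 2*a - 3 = (a + 3)*(a - 1)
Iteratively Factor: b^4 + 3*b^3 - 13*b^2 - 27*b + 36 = (b + 4)*(b^3 - b^2 - 9*b + 9) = (b - 1)*(b + 4)*(b^2 - 9) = (b - 1)*(b + 3)*(b + 4)*(b - 3)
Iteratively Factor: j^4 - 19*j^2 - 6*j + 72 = (j - 4)*(j^3 + 4*j^2 - 3*j - 18) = (j - 4)*(j + 3)*(j^2 + j - 6) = (j - 4)*(j - 2)*(j + 3)*(j + 3)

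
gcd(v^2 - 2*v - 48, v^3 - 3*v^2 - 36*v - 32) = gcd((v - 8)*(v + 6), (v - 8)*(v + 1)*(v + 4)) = v - 8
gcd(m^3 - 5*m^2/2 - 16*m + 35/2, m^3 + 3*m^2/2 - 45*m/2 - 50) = m - 5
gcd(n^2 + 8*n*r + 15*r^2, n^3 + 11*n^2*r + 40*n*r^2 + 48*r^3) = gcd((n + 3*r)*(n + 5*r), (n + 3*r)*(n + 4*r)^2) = n + 3*r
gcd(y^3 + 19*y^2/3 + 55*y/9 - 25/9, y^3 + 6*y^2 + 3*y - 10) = y + 5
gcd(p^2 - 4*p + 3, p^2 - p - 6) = p - 3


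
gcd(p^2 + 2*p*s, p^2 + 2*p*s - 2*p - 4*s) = p + 2*s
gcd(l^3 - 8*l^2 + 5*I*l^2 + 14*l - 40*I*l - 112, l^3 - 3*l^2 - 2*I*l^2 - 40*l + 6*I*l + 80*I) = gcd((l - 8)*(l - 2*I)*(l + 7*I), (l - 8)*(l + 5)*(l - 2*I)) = l^2 + l*(-8 - 2*I) + 16*I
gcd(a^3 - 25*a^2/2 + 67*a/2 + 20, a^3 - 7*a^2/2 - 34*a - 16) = a^2 - 15*a/2 - 4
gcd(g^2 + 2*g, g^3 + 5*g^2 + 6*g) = g^2 + 2*g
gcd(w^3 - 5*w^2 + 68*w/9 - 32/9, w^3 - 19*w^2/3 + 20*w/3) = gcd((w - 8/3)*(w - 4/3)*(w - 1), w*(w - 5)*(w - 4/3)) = w - 4/3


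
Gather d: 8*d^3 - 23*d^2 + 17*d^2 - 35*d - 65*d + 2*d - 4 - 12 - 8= 8*d^3 - 6*d^2 - 98*d - 24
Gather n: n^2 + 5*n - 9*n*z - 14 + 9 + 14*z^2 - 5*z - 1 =n^2 + n*(5 - 9*z) + 14*z^2 - 5*z - 6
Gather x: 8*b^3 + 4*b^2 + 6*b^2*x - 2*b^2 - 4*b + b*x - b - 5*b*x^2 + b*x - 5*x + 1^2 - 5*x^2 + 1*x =8*b^3 + 2*b^2 - 5*b + x^2*(-5*b - 5) + x*(6*b^2 + 2*b - 4) + 1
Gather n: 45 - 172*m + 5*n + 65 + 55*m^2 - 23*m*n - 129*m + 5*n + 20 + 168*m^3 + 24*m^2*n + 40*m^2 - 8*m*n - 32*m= 168*m^3 + 95*m^2 - 333*m + n*(24*m^2 - 31*m + 10) + 130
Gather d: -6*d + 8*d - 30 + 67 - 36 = 2*d + 1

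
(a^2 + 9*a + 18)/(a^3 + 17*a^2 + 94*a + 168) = (a + 3)/(a^2 + 11*a + 28)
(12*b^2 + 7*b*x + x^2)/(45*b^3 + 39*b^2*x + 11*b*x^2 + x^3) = (4*b + x)/(15*b^2 + 8*b*x + x^2)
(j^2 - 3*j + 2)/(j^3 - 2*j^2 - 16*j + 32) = (j - 1)/(j^2 - 16)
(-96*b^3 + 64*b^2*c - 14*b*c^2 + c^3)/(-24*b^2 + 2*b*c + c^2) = (24*b^2 - 10*b*c + c^2)/(6*b + c)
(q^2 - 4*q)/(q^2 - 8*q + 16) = q/(q - 4)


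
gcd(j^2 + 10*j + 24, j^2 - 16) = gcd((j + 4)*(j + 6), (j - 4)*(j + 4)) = j + 4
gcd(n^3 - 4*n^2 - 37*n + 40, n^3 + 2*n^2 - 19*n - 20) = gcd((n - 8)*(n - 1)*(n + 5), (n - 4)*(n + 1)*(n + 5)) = n + 5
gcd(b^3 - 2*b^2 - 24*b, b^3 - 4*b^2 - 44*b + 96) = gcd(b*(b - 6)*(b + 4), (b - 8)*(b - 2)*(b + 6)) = 1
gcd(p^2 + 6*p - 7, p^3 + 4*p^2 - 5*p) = p - 1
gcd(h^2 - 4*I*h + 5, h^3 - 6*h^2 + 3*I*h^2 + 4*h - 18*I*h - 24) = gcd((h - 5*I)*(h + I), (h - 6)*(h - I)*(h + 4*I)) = 1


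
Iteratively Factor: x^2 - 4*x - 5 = (x + 1)*(x - 5)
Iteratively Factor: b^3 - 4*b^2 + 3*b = (b - 1)*(b^2 - 3*b) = b*(b - 1)*(b - 3)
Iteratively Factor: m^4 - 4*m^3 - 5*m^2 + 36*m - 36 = (m - 3)*(m^3 - m^2 - 8*m + 12) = (m - 3)*(m - 2)*(m^2 + m - 6) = (m - 3)*(m - 2)^2*(m + 3)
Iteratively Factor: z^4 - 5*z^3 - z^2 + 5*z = (z)*(z^3 - 5*z^2 - z + 5) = z*(z - 1)*(z^2 - 4*z - 5) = z*(z - 1)*(z + 1)*(z - 5)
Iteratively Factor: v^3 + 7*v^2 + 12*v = (v)*(v^2 + 7*v + 12) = v*(v + 4)*(v + 3)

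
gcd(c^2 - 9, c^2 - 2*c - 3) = c - 3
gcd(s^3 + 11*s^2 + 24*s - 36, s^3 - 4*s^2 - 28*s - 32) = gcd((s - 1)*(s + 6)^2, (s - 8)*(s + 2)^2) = 1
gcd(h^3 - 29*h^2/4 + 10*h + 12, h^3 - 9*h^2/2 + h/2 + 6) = h - 4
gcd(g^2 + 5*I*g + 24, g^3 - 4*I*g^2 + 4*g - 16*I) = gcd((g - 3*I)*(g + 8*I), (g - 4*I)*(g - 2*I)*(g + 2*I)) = 1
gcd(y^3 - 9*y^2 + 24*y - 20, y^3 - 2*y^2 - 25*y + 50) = y^2 - 7*y + 10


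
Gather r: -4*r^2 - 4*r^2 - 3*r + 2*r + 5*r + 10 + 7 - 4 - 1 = -8*r^2 + 4*r + 12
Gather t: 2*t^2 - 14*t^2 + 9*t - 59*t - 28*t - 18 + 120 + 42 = -12*t^2 - 78*t + 144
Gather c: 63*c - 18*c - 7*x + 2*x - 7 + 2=45*c - 5*x - 5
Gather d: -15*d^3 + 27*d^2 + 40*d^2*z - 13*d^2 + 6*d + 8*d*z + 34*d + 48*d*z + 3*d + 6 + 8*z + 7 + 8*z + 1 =-15*d^3 + d^2*(40*z + 14) + d*(56*z + 43) + 16*z + 14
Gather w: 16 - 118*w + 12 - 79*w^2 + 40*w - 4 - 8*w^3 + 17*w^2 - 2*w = -8*w^3 - 62*w^2 - 80*w + 24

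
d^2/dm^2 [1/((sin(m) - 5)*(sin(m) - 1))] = (sin(m) + sin(3*m) - 7*cos(2*m) - 55)/((sin(m) - 5)^3*(sin(m) - 1)^2)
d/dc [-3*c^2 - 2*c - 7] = -6*c - 2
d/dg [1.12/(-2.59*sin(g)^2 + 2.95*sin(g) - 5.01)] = (5.8016*sin(g) - 3.304)*cos(g)/(2.59*sin(g)^2 - 2.95*sin(g) + 5.01)^2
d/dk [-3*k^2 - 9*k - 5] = -6*k - 9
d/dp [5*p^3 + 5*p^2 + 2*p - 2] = 15*p^2 + 10*p + 2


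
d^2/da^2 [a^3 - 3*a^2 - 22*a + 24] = 6*a - 6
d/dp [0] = 0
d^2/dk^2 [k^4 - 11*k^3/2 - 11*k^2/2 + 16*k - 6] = 12*k^2 - 33*k - 11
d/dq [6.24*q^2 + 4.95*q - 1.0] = 12.48*q + 4.95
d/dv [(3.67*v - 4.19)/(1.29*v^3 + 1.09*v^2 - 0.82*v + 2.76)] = (-9.4686*v^3 + 12.215*v^2 + 9.1342*v + 6.6934)/(1.6641*v^6 + 2.8122*v^5 - 0.9275*v^4 + 5.3332*v^3 + 6.6892*v^2 - 4.5264*v + 7.6176)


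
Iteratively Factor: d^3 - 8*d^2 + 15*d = (d - 3)*(d^2 - 5*d) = (d - 5)*(d - 3)*(d)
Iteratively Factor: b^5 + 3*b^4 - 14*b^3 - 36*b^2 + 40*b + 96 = (b + 2)*(b^4 + b^3 - 16*b^2 - 4*b + 48) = (b - 3)*(b + 2)*(b^3 + 4*b^2 - 4*b - 16) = (b - 3)*(b + 2)^2*(b^2 + 2*b - 8) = (b - 3)*(b - 2)*(b + 2)^2*(b + 4)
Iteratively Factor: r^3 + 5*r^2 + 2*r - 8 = (r + 2)*(r^2 + 3*r - 4) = (r + 2)*(r + 4)*(r - 1)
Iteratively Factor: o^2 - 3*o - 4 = (o - 4)*(o + 1)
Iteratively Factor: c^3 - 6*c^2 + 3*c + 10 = (c - 2)*(c^2 - 4*c - 5) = (c - 5)*(c - 2)*(c + 1)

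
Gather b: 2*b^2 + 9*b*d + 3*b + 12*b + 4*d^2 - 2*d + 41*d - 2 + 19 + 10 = 2*b^2 + b*(9*d + 15) + 4*d^2 + 39*d + 27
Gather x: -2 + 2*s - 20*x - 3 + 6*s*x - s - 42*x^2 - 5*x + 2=s - 42*x^2 + x*(6*s - 25) - 3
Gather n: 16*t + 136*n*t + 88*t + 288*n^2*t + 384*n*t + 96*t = 288*n^2*t + 520*n*t + 200*t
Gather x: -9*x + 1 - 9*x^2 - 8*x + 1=-9*x^2 - 17*x + 2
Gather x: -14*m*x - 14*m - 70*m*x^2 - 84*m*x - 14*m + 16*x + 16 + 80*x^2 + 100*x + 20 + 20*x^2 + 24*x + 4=-28*m + x^2*(100 - 70*m) + x*(140 - 98*m) + 40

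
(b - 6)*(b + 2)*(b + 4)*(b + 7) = b^4 + 7*b^3 - 28*b^2 - 244*b - 336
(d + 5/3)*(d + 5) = d^2 + 20*d/3 + 25/3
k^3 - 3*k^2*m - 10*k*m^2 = k*(k - 5*m)*(k + 2*m)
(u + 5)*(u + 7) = u^2 + 12*u + 35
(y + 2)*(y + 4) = y^2 + 6*y + 8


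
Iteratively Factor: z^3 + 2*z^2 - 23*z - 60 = (z + 4)*(z^2 - 2*z - 15) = (z + 3)*(z + 4)*(z - 5)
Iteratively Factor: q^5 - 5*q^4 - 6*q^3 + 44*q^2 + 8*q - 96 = (q + 2)*(q^4 - 7*q^3 + 8*q^2 + 28*q - 48) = (q - 4)*(q + 2)*(q^3 - 3*q^2 - 4*q + 12) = (q - 4)*(q - 3)*(q + 2)*(q^2 - 4) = (q - 4)*(q - 3)*(q + 2)^2*(q - 2)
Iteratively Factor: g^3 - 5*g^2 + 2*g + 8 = (g - 2)*(g^2 - 3*g - 4) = (g - 2)*(g + 1)*(g - 4)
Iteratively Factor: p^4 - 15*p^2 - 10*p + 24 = (p + 2)*(p^3 - 2*p^2 - 11*p + 12) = (p - 4)*(p + 2)*(p^2 + 2*p - 3) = (p - 4)*(p + 2)*(p + 3)*(p - 1)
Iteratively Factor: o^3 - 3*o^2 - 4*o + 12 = (o - 3)*(o^2 - 4) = (o - 3)*(o - 2)*(o + 2)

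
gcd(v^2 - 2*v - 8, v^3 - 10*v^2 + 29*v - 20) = v - 4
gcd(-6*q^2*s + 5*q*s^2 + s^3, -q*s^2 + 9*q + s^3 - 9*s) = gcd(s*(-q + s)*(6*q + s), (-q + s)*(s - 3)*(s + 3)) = q - s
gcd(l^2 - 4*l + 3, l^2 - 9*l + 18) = l - 3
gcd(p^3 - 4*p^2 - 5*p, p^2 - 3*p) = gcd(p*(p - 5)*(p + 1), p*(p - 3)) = p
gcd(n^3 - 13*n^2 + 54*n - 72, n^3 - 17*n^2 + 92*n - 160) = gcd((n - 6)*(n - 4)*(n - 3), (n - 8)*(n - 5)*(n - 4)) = n - 4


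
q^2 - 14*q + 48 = (q - 8)*(q - 6)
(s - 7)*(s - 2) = s^2 - 9*s + 14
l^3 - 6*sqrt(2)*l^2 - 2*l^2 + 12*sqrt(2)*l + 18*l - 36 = (l - 2)*(l - 3*sqrt(2))^2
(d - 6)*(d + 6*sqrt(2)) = d^2 - 6*d + 6*sqrt(2)*d - 36*sqrt(2)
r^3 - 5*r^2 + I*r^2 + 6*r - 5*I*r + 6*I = (r - 3)*(r - 2)*(r + I)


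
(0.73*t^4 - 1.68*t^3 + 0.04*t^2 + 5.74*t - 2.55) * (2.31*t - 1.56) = 1.6863*t^5 - 5.0196*t^4 + 2.7132*t^3 + 13.197*t^2 - 14.8449*t + 3.978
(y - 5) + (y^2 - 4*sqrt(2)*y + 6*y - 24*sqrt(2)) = y^2 - 4*sqrt(2)*y + 7*y - 24*sqrt(2) - 5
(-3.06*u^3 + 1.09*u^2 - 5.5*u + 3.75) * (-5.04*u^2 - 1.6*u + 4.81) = 15.4224*u^5 - 0.5976*u^4 + 11.2574*u^3 - 4.8571*u^2 - 32.455*u + 18.0375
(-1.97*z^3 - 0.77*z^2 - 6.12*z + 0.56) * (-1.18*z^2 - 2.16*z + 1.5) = 2.3246*z^5 + 5.1638*z^4 + 5.9298*z^3 + 11.4034*z^2 - 10.3896*z + 0.84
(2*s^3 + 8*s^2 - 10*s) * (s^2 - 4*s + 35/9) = 2*s^5 - 308*s^3/9 + 640*s^2/9 - 350*s/9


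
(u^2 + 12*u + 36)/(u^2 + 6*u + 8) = (u^2 + 12*u + 36)/(u^2 + 6*u + 8)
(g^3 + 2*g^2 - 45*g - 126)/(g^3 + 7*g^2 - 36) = (g - 7)/(g - 2)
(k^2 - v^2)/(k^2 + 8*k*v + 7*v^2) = (k - v)/(k + 7*v)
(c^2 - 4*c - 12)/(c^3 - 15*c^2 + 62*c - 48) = (c + 2)/(c^2 - 9*c + 8)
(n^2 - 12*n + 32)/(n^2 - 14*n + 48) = (n - 4)/(n - 6)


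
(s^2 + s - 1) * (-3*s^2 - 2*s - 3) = -3*s^4 - 5*s^3 - 2*s^2 - s + 3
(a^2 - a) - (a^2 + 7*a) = -8*a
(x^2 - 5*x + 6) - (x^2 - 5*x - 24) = 30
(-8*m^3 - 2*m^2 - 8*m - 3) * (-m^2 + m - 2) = 8*m^5 - 6*m^4 + 22*m^3 - m^2 + 13*m + 6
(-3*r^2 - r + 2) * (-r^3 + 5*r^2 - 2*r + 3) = 3*r^5 - 14*r^4 - r^3 + 3*r^2 - 7*r + 6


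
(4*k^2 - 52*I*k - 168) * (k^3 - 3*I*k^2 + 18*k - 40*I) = 4*k^5 - 64*I*k^4 - 252*k^3 - 592*I*k^2 - 5104*k + 6720*I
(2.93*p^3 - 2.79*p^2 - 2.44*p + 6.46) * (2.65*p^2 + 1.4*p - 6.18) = 7.7645*p^5 - 3.2915*p^4 - 28.4794*p^3 + 30.9452*p^2 + 24.1232*p - 39.9228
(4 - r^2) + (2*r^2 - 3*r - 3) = r^2 - 3*r + 1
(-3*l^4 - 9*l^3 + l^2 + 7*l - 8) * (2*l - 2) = -6*l^5 - 12*l^4 + 20*l^3 + 12*l^2 - 30*l + 16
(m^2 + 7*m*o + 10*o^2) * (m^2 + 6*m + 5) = m^4 + 7*m^3*o + 6*m^3 + 10*m^2*o^2 + 42*m^2*o + 5*m^2 + 60*m*o^2 + 35*m*o + 50*o^2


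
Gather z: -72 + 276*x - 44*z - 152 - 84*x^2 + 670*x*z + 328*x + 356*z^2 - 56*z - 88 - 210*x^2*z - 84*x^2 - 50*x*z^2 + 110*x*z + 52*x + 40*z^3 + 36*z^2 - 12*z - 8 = -168*x^2 + 656*x + 40*z^3 + z^2*(392 - 50*x) + z*(-210*x^2 + 780*x - 112) - 320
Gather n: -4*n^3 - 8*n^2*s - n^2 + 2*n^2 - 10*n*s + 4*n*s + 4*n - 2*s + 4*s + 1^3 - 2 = -4*n^3 + n^2*(1 - 8*s) + n*(4 - 6*s) + 2*s - 1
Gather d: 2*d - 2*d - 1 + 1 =0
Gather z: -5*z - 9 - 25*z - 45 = -30*z - 54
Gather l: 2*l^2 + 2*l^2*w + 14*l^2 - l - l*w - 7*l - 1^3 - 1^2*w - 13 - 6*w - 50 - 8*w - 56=l^2*(2*w + 16) + l*(-w - 8) - 15*w - 120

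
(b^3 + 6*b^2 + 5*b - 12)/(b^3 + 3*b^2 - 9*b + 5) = (b^2 + 7*b + 12)/(b^2 + 4*b - 5)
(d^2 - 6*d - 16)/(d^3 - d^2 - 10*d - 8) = (d - 8)/(d^2 - 3*d - 4)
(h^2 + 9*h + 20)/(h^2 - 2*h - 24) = (h + 5)/(h - 6)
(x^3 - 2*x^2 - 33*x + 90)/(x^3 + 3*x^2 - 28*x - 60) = (x - 3)/(x + 2)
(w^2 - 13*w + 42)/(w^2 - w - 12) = (-w^2 + 13*w - 42)/(-w^2 + w + 12)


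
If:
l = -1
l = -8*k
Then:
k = 1/8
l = -1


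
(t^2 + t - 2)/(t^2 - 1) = (t + 2)/(t + 1)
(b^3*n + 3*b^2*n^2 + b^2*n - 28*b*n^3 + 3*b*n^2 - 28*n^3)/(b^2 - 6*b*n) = n*(b^3 + 3*b^2*n + b^2 - 28*b*n^2 + 3*b*n - 28*n^2)/(b*(b - 6*n))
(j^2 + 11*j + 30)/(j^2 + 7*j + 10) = (j + 6)/(j + 2)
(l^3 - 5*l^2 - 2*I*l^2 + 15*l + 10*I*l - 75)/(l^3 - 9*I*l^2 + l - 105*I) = (l - 5)/(l - 7*I)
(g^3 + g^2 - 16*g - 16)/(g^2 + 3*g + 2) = (g^2 - 16)/(g + 2)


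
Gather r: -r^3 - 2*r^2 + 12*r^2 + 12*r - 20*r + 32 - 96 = -r^3 + 10*r^2 - 8*r - 64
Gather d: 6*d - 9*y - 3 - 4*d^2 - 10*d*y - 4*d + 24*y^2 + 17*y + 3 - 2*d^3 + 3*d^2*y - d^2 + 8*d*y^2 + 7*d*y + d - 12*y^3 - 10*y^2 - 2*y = -2*d^3 + d^2*(3*y - 5) + d*(8*y^2 - 3*y + 3) - 12*y^3 + 14*y^2 + 6*y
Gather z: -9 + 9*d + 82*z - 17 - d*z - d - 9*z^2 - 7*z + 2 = 8*d - 9*z^2 + z*(75 - d) - 24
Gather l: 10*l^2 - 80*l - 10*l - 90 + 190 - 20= 10*l^2 - 90*l + 80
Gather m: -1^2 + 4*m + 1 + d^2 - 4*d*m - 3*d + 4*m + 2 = d^2 - 3*d + m*(8 - 4*d) + 2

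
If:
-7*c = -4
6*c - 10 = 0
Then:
No Solution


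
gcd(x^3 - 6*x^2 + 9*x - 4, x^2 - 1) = x - 1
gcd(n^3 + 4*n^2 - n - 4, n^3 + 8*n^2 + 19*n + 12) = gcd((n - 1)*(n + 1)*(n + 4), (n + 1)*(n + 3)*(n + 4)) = n^2 + 5*n + 4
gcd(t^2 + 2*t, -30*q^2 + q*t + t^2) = 1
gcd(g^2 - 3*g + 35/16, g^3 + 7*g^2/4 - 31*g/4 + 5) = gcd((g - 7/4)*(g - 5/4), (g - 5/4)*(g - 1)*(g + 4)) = g - 5/4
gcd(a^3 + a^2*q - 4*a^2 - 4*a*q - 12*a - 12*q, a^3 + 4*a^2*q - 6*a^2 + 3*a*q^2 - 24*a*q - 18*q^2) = a^2 + a*q - 6*a - 6*q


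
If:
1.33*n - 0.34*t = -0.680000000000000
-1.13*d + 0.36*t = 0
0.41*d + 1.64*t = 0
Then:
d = 0.00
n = -0.51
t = 0.00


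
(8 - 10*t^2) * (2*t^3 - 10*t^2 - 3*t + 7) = -20*t^5 + 100*t^4 + 46*t^3 - 150*t^2 - 24*t + 56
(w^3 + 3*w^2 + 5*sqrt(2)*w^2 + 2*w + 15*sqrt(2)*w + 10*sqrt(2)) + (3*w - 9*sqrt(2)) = w^3 + 3*w^2 + 5*sqrt(2)*w^2 + 5*w + 15*sqrt(2)*w + sqrt(2)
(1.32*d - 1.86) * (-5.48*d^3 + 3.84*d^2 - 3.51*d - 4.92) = -7.2336*d^4 + 15.2616*d^3 - 11.7756*d^2 + 0.0341999999999993*d + 9.1512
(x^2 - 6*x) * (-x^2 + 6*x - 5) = -x^4 + 12*x^3 - 41*x^2 + 30*x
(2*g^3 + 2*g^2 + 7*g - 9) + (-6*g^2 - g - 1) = 2*g^3 - 4*g^2 + 6*g - 10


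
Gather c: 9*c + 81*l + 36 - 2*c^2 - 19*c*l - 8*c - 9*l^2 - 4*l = -2*c^2 + c*(1 - 19*l) - 9*l^2 + 77*l + 36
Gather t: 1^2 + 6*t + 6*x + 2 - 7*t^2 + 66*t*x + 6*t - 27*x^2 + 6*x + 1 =-7*t^2 + t*(66*x + 12) - 27*x^2 + 12*x + 4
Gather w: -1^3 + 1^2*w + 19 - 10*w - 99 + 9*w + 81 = 0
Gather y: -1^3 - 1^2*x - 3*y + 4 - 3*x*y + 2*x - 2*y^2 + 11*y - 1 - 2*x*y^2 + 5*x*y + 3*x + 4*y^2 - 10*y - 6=4*x + y^2*(2 - 2*x) + y*(2*x - 2) - 4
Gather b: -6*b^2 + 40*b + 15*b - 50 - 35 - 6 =-6*b^2 + 55*b - 91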